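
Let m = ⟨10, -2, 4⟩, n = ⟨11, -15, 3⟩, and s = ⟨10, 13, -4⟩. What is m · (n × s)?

n × s:
i: (-15)·(-4) - 3·13 = 60 - 39 = 21
j: 3·10 - 11·(-4) = 30 - (-44) = 74
k: 11·13 - (-15)·10 = 143 - (-150) = 293
n × s = (21, 74, 293)
m · (n × s) = 10·21 + (-2)·74 + 4·293 = 210 - 148 + 1172 = 1234

1234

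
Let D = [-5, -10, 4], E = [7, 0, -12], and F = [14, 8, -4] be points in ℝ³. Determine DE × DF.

DE = (12, 10, -16)
DF = (19, 18, -8)
i: 10·(-8) - (-16)·18 = -80 - (-288) = 208
j: (-16)·19 - 12·(-8) = -304 - (-96) = -208
k: 12·18 - 10·19 = 216 - 190 = 26
DE × DF = (208, -208, 26)

(208, -208, 26)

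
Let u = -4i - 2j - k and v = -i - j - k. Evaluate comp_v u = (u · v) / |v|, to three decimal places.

u · v = (-4)·(-1) + (-2)·(-1) + (-1)·(-1) = 4 + 2 + 1 = 7
|v| = √(1 + 1 + 1) = √3 ≈ 1.7321
comp_v u = 7 / √3 ≈ 4.041

4.041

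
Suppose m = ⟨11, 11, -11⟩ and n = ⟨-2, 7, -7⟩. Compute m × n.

(0, 99, 99)

i: 11·(-7) - (-11)·7 = -77 - (-77) = 0
j: (-11)·(-2) - 11·(-7) = 22 - (-77) = 99
k: 11·7 - 11·(-2) = 77 - (-22) = 99
m × n = (0, 99, 99)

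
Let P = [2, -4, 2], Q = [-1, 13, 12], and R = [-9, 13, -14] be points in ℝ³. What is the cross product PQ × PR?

PQ = (-3, 17, 10)
PR = (-11, 17, -16)
i: 17·(-16) - 10·17 = -272 - 170 = -442
j: 10·(-11) - (-3)·(-16) = -110 - 48 = -158
k: (-3)·17 - 17·(-11) = -51 - (-187) = 136
PQ × PR = (-442, -158, 136)

(-442, -158, 136)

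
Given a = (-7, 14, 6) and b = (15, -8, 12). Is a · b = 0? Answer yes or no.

no

a · b = (-7)·15 + 14·(-8) + 6·12 = -105 - 112 + 72 = -145
Nonzero, so the vectors are not orthogonal.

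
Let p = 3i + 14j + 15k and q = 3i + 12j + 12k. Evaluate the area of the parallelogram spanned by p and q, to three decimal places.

16.155

i: 14·12 - 15·12 = 168 - 180 = -12
j: 15·3 - 3·12 = 45 - 36 = 9
k: 3·12 - 14·3 = 36 - 42 = -6
p × q = (-12, 9, -6)
|p × q| = √((-12)² + 9² + (-6)²) = √261 ≈ 16.1555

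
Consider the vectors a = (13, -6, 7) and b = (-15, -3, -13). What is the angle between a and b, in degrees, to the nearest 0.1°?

146.9

a · b = 13·(-15) + (-6)·(-3) + 7·(-13) = -195 + 18 - 91 = -268
|a|² = 169 + 36 + 49 = 254,  |a| = √254 ≈ 15.937377
|b|² = 225 + 9 + 169 = 403,  |b| = √403 ≈ 20.074860
cos θ = -268 / (15.937377 · 20.074860) ≈ -0.83766
θ = arccos(-0.83766) ≈ 146.9°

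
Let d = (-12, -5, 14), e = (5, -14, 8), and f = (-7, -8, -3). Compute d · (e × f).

e × f:
i: (-14)·(-3) - 8·(-8) = 42 - (-64) = 106
j: 8·(-7) - 5·(-3) = -56 - (-15) = -41
k: 5·(-8) - (-14)·(-7) = -40 - 98 = -138
e × f = (106, -41, -138)
d · (e × f) = (-12)·106 + (-5)·(-41) + 14·(-138) = -1272 + 205 - 1932 = -2999

-2999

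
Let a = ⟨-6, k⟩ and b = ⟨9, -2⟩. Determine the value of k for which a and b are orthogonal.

-27

a · b = (-6)·9 + k·(-2) = -54 - 2k
Set equal to 0: -2k = 54, so k = -27.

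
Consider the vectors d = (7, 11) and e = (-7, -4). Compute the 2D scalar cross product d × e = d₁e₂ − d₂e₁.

49

7·(-4) - 11·(-7) = -28 - (-77) = 49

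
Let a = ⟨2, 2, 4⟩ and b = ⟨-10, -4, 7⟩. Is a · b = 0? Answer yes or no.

yes

a · b = 2·(-10) + 2·(-4) + 4·7 = -20 - 8 + 28 = 0
Zero, so the vectors are orthogonal.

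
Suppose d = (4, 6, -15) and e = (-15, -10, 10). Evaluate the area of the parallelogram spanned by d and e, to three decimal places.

211.719

i: 6·10 - (-15)·(-10) = 60 - 150 = -90
j: (-15)·(-15) - 4·10 = 225 - 40 = 185
k: 4·(-10) - 6·(-15) = -40 - (-90) = 50
d × e = (-90, 185, 50)
|d × e| = √((-90)² + 185² + 50²) = √44825 ≈ 211.7192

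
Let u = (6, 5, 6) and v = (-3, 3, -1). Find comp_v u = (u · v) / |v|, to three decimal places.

u · v = 6·(-3) + 5·3 + 6·(-1) = -18 + 15 - 6 = -9
|v| = √(9 + 9 + 1) = √19 ≈ 4.3589
comp_v u = -9 / √19 ≈ -2.065

-2.065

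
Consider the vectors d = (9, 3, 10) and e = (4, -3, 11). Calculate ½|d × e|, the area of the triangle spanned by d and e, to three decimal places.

i: 3·11 - 10·(-3) = 33 - (-30) = 63
j: 10·4 - 9·11 = 40 - 99 = -59
k: 9·(-3) - 3·4 = -27 - 12 = -39
d × e = (63, -59, -39)
|d × e| = √(63² + (-59)² + (-39)²) = √8971 ≈ 94.7154
area = ½ · 94.7154 ≈ 47.358

47.358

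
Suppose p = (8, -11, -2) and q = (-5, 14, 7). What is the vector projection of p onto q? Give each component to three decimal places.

p · q = 8·(-5) + (-11)·14 + (-2)·7 = -40 - 154 - 14 = -208
|q|² = 25 + 196 + 49 = 270
proj_q p = (-208/270) · (-5, 14, 7) ≈ (3.852, -10.785, -5.393)

(3.852, -10.785, -5.393)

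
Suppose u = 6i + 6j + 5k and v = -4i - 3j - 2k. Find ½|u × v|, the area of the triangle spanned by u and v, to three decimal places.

5.220

i: 6·(-2) - 5·(-3) = -12 - (-15) = 3
j: 5·(-4) - 6·(-2) = -20 - (-12) = -8
k: 6·(-3) - 6·(-4) = -18 - (-24) = 6
u × v = (3, -8, 6)
|u × v| = √(3² + (-8)² + 6²) = √109 ≈ 10.4403
area = ½ · 10.4403 ≈ 5.220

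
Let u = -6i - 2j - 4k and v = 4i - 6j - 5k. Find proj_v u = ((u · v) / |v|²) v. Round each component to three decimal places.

(0.416, -0.623, -0.519)

u · v = (-6)·4 + (-2)·(-6) + (-4)·(-5) = -24 + 12 + 20 = 8
|v|² = 16 + 36 + 25 = 77
proj_v u = (8/77) · (4, -6, -5) ≈ (0.416, -0.623, -0.519)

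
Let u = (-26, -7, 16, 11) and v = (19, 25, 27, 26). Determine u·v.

49

u · v = (-26)·19 + (-7)·25 + 16·27 + 11·26 = -494 - 175 + 432 + 286 = 49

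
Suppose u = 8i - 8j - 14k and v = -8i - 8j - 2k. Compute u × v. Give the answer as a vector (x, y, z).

(-96, 128, -128)

i: (-8)·(-2) - (-14)·(-8) = 16 - 112 = -96
j: (-14)·(-8) - 8·(-2) = 112 - (-16) = 128
k: 8·(-8) - (-8)·(-8) = -64 - 64 = -128
u × v = (-96, 128, -128)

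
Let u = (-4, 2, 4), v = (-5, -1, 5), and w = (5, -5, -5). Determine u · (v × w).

v × w:
i: (-1)·(-5) - 5·(-5) = 5 - (-25) = 30
j: 5·5 - (-5)·(-5) = 25 - 25 = 0
k: (-5)·(-5) - (-1)·5 = 25 - (-5) = 30
v × w = (30, 0, 30)
u · (v × w) = (-4)·30 + 2·0 + 4·30 = -120 + 0 + 120 = 0

0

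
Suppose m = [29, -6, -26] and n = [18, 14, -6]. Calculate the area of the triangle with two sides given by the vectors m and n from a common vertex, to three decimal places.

357.293

i: (-6)·(-6) - (-26)·14 = 36 - (-364) = 400
j: (-26)·18 - 29·(-6) = -468 - (-174) = -294
k: 29·14 - (-6)·18 = 406 - (-108) = 514
m × n = (400, -294, 514)
|m × n| = √(400² + (-294)² + 514²) = √510632 ≈ 714.5852
area = ½ · 714.5852 ≈ 357.293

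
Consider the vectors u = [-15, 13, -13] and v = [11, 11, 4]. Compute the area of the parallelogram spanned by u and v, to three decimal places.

373.869

i: 13·4 - (-13)·11 = 52 - (-143) = 195
j: (-13)·11 - (-15)·4 = -143 - (-60) = -83
k: (-15)·11 - 13·11 = -165 - 143 = -308
u × v = (195, -83, -308)
|u × v| = √(195² + (-83)² + (-308)²) = √139778 ≈ 373.8690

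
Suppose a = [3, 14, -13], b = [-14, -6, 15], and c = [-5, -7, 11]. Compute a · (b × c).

b × c:
i: (-6)·11 - 15·(-7) = -66 - (-105) = 39
j: 15·(-5) - (-14)·11 = -75 - (-154) = 79
k: (-14)·(-7) - (-6)·(-5) = 98 - 30 = 68
b × c = (39, 79, 68)
a · (b × c) = 3·39 + 14·79 + (-13)·68 = 117 + 1106 - 884 = 339

339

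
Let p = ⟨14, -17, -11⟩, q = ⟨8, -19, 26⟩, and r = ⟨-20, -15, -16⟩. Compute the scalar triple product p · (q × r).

21880

q × r:
i: (-19)·(-16) - 26·(-15) = 304 - (-390) = 694
j: 26·(-20) - 8·(-16) = -520 - (-128) = -392
k: 8·(-15) - (-19)·(-20) = -120 - 380 = -500
q × r = (694, -392, -500)
p · (q × r) = 14·694 + (-17)·(-392) + (-11)·(-500) = 9716 + 6664 + 5500 = 21880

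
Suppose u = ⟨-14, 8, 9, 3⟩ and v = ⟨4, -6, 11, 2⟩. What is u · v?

1

u · v = (-14)·4 + 8·(-6) + 9·11 + 3·2 = -56 - 48 + 99 + 6 = 1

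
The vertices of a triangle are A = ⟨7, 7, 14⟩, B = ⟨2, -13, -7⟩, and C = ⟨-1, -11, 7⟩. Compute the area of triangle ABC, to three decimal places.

AB = (-5, -20, -21),  AC = (-8, -18, -7)
i: (-20)·(-7) - (-21)·(-18) = 140 - 378 = -238
j: (-21)·(-8) - (-5)·(-7) = 168 - 35 = 133
k: (-5)·(-18) - (-20)·(-8) = 90 - 160 = -70
AB × AC = (-238, 133, -70)
|AB × AC| = √79233 ≈ 281.4836
area = ½ · 281.4836 ≈ 140.742

140.742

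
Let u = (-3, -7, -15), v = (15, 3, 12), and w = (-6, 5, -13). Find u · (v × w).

v × w:
i: 3·(-13) - 12·5 = -39 - 60 = -99
j: 12·(-6) - 15·(-13) = -72 - (-195) = 123
k: 15·5 - 3·(-6) = 75 - (-18) = 93
v × w = (-99, 123, 93)
u · (v × w) = (-3)·(-99) + (-7)·123 + (-15)·93 = 297 - 861 - 1395 = -1959

-1959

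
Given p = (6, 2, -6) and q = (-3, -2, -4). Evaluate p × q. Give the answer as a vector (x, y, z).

(-20, 42, -6)

i: 2·(-4) - (-6)·(-2) = -8 - 12 = -20
j: (-6)·(-3) - 6·(-4) = 18 - (-24) = 42
k: 6·(-2) - 2·(-3) = -12 - (-6) = -6
p × q = (-20, 42, -6)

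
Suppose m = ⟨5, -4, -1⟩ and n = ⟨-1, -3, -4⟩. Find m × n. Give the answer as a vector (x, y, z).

(13, 21, -19)

i: (-4)·(-4) - (-1)·(-3) = 16 - 3 = 13
j: (-1)·(-1) - 5·(-4) = 1 - (-20) = 21
k: 5·(-3) - (-4)·(-1) = -15 - 4 = -19
m × n = (13, 21, -19)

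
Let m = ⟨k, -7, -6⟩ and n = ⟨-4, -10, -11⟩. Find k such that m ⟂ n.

m · n = k·(-4) + (-7)·(-10) + (-6)·(-11) = 136 - 4k
Set equal to 0: -4k = -136, so k = 34.

34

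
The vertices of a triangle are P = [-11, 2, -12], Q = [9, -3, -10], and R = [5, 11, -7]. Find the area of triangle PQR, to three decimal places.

136.082

PQ = (20, -5, 2),  PR = (16, 9, 5)
i: (-5)·5 - 2·9 = -25 - 18 = -43
j: 2·16 - 20·5 = 32 - 100 = -68
k: 20·9 - (-5)·16 = 180 - (-80) = 260
PQ × PR = (-43, -68, 260)
|PQ × PR| = √74073 ≈ 272.1636
area = ½ · 272.1636 ≈ 136.082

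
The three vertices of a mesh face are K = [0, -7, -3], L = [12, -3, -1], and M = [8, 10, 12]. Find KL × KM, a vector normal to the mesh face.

(26, -164, 172)

KL = (12, 4, 2)
KM = (8, 17, 15)
i: 4·15 - 2·17 = 60 - 34 = 26
j: 2·8 - 12·15 = 16 - 180 = -164
k: 12·17 - 4·8 = 204 - 32 = 172
KL × KM = (26, -164, 172)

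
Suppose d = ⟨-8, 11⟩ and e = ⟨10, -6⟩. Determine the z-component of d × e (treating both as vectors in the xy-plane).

(-8)·(-6) - 11·10 = 48 - 110 = -62

-62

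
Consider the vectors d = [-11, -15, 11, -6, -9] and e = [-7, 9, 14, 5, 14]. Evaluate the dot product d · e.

d · e = (-11)·(-7) + (-15)·9 + 11·14 + (-6)·5 + (-9)·14 = 77 - 135 + 154 - 30 - 126 = -60

-60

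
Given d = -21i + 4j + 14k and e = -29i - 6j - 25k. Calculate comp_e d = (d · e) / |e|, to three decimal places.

d · e = (-21)·(-29) + 4·(-6) + 14·(-25) = 609 - 24 - 350 = 235
|e| = √(841 + 36 + 625) = √1502 ≈ 38.7556
comp_e d = 235 / √1502 ≈ 6.064

6.064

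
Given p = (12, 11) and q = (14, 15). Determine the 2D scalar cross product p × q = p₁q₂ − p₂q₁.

26

12·15 - 11·14 = 180 - 154 = 26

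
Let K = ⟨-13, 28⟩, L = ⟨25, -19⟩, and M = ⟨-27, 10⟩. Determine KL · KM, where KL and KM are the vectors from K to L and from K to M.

KL = L − K = (38, -47)
KM = M − K = (-14, -18)
KL · KM = 38·(-14) + (-47)·(-18) = -532 + 846 = 314

314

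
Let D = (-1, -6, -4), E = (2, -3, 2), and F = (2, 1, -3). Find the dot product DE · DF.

DE = E − D = (3, 3, 6)
DF = F − D = (3, 7, 1)
DE · DF = 3·3 + 3·7 + 6·1 = 9 + 21 + 6 = 36

36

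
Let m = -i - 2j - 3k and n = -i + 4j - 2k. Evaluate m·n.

-1

m · n = (-1)·(-1) + (-2)·4 + (-3)·(-2) = 1 - 8 + 6 = -1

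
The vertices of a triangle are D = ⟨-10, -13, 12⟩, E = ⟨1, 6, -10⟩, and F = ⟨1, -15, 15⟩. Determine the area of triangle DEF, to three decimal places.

179.691

DE = (11, 19, -22),  DF = (11, -2, 3)
i: 19·3 - (-22)·(-2) = 57 - 44 = 13
j: (-22)·11 - 11·3 = -242 - 33 = -275
k: 11·(-2) - 19·11 = -22 - 209 = -231
DE × DF = (13, -275, -231)
|DE × DF| = √129155 ≈ 359.3814
area = ½ · 359.3814 ≈ 179.691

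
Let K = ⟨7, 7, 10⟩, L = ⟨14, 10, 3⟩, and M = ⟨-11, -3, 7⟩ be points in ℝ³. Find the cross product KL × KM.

(-79, 147, -16)

KL = (7, 3, -7)
KM = (-18, -10, -3)
i: 3·(-3) - (-7)·(-10) = -9 - 70 = -79
j: (-7)·(-18) - 7·(-3) = 126 - (-21) = 147
k: 7·(-10) - 3·(-18) = -70 - (-54) = -16
KL × KM = (-79, 147, -16)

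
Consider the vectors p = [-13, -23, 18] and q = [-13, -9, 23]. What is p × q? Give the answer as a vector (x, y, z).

i: (-23)·23 - 18·(-9) = -529 - (-162) = -367
j: 18·(-13) - (-13)·23 = -234 - (-299) = 65
k: (-13)·(-9) - (-23)·(-13) = 117 - 299 = -182
p × q = (-367, 65, -182)

(-367, 65, -182)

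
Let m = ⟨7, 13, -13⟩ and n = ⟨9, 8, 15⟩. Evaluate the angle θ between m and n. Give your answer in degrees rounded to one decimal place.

94.2

m · n = 7·9 + 13·8 + (-13)·15 = 63 + 104 - 195 = -28
|m|² = 49 + 169 + 169 = 387,  |m| = √387 ≈ 19.672316
|n|² = 81 + 64 + 225 = 370,  |n| = √370 ≈ 19.235384
cos θ = -28 / (19.672316 · 19.235384) ≈ -0.07399
θ = arccos(-0.07399) ≈ 94.2°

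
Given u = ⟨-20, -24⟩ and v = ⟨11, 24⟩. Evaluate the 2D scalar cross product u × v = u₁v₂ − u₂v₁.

-216

(-20)·24 - (-24)·11 = -480 - (-264) = -216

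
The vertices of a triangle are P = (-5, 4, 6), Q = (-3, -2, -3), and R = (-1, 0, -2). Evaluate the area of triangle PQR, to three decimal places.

14.142

PQ = (2, -6, -9),  PR = (4, -4, -8)
i: (-6)·(-8) - (-9)·(-4) = 48 - 36 = 12
j: (-9)·4 - 2·(-8) = -36 - (-16) = -20
k: 2·(-4) - (-6)·4 = -8 - (-24) = 16
PQ × PR = (12, -20, 16)
|PQ × PR| = √800 ≈ 28.2843
area = ½ · 28.2843 ≈ 14.142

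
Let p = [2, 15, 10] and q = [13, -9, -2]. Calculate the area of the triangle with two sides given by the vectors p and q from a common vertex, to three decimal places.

129.349

i: 15·(-2) - 10·(-9) = -30 - (-90) = 60
j: 10·13 - 2·(-2) = 130 - (-4) = 134
k: 2·(-9) - 15·13 = -18 - 195 = -213
p × q = (60, 134, -213)
|p × q| = √(60² + 134² + (-213)²) = √66925 ≈ 258.6987
area = ½ · 258.6987 ≈ 129.349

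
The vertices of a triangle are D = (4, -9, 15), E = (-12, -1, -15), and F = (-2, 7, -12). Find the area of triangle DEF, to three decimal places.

DE = (-16, 8, -30),  DF = (-6, 16, -27)
i: 8·(-27) - (-30)·16 = -216 - (-480) = 264
j: (-30)·(-6) - (-16)·(-27) = 180 - 432 = -252
k: (-16)·16 - 8·(-6) = -256 - (-48) = -208
DE × DF = (264, -252, -208)
|DE × DF| = √176464 ≈ 420.0762
area = ½ · 420.0762 ≈ 210.038

210.038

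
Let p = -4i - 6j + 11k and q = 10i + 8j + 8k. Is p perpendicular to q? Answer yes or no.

yes

p · q = (-4)·10 + (-6)·8 + 11·8 = -40 - 48 + 88 = 0
Zero, so the vectors are orthogonal.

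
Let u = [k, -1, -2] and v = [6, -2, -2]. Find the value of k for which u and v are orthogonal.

-1

u · v = k·6 + (-1)·(-2) + (-2)·(-2) = 6 + 6k
Set equal to 0: 6k = -6, so k = -1.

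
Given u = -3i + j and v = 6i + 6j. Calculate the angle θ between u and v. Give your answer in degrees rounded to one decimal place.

u · v = (-3)·6 + 1·6 = -18 + 6 = -12
|u|² = 9 + 1 = 10,  |u| = √10 ≈ 3.162278
|v|² = 36 + 36 = 72,  |v| = √72 ≈ 8.485281
cos θ = -12 / (3.162278 · 8.485281) ≈ -0.44721
θ = arccos(-0.44721) ≈ 116.6°

116.6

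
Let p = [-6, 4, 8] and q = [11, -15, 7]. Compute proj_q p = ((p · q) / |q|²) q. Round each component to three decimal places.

p · q = (-6)·11 + 4·(-15) + 8·7 = -66 - 60 + 56 = -70
|q|² = 121 + 225 + 49 = 395
proj_q p = (-70/395) · (11, -15, 7) ≈ (-1.949, 2.658, -1.241)

(-1.949, 2.658, -1.241)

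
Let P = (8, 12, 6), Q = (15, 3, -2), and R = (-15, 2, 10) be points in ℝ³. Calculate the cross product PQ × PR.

(-116, 156, -277)

PQ = (7, -9, -8)
PR = (-23, -10, 4)
i: (-9)·4 - (-8)·(-10) = -36 - 80 = -116
j: (-8)·(-23) - 7·4 = 184 - 28 = 156
k: 7·(-10) - (-9)·(-23) = -70 - 207 = -277
PQ × PR = (-116, 156, -277)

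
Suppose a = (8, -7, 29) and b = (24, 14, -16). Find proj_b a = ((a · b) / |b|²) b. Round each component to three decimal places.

(-8.638, -5.039, 5.759)

a · b = 8·24 + (-7)·14 + 29·(-16) = 192 - 98 - 464 = -370
|b|² = 576 + 196 + 256 = 1028
proj_b a = (-370/1028) · (24, 14, -16) ≈ (-8.638, -5.039, 5.759)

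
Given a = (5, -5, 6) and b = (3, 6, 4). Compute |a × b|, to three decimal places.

i: (-5)·4 - 6·6 = -20 - 36 = -56
j: 6·3 - 5·4 = 18 - 20 = -2
k: 5·6 - (-5)·3 = 30 - (-15) = 45
a × b = (-56, -2, 45)
|a × b| = √((-56)² + (-2)² + 45²) = √5165 ≈ 71.8679

71.868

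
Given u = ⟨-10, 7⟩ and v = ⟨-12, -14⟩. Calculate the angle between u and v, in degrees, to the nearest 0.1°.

u · v = (-10)·(-12) + 7·(-14) = 120 - 98 = 22
|u|² = 100 + 49 = 149,  |u| = √149 ≈ 12.206556
|v|² = 144 + 196 = 340,  |v| = √340 ≈ 18.439089
cos θ = 22 / (12.206556 · 18.439089) ≈ 0.09774
θ = arccos(0.09774) ≈ 84.4°

84.4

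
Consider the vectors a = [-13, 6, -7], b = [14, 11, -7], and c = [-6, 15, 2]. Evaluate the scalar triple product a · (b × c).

b × c:
i: 11·2 - (-7)·15 = 22 - (-105) = 127
j: (-7)·(-6) - 14·2 = 42 - 28 = 14
k: 14·15 - 11·(-6) = 210 - (-66) = 276
b × c = (127, 14, 276)
a · (b × c) = (-13)·127 + 6·14 + (-7)·276 = -1651 + 84 - 1932 = -3499

-3499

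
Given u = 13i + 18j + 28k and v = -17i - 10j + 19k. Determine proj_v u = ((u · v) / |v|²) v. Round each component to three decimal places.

u · v = 13·(-17) + 18·(-10) + 28·19 = -221 - 180 + 532 = 131
|v|² = 289 + 100 + 361 = 750
proj_v u = (131/750) · (-17, -10, 19) ≈ (-2.969, -1.747, 3.319)

(-2.969, -1.747, 3.319)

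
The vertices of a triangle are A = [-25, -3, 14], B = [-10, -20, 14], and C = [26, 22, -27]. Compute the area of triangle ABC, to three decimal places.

775.661

AB = (15, -17, 0),  AC = (51, 25, -41)
i: (-17)·(-41) - 0·25 = 697 - 0 = 697
j: 0·51 - 15·(-41) = 0 - (-615) = 615
k: 15·25 - (-17)·51 = 375 - (-867) = 1242
AB × AC = (697, 615, 1242)
|AB × AC| = √2406598 ≈ 1551.3214
area = ½ · 1551.3214 ≈ 775.661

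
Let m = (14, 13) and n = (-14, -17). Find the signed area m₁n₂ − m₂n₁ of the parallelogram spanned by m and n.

14·(-17) - 13·(-14) = -238 - (-182) = -56

-56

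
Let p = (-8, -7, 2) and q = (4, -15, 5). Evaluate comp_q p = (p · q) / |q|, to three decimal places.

5.089

p · q = (-8)·4 + (-7)·(-15) + 2·5 = -32 + 105 + 10 = 83
|q| = √(16 + 225 + 25) = √266 ≈ 16.3095
comp_q p = 83 / √266 ≈ 5.089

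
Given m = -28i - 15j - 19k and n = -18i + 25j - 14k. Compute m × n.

(685, -50, -970)

i: (-15)·(-14) - (-19)·25 = 210 - (-475) = 685
j: (-19)·(-18) - (-28)·(-14) = 342 - 392 = -50
k: (-28)·25 - (-15)·(-18) = -700 - 270 = -970
m × n = (685, -50, -970)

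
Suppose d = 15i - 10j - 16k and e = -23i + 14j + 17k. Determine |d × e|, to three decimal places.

i: (-10)·17 - (-16)·14 = -170 - (-224) = 54
j: (-16)·(-23) - 15·17 = 368 - 255 = 113
k: 15·14 - (-10)·(-23) = 210 - 230 = -20
d × e = (54, 113, -20)
|d × e| = √(54² + 113² + (-20)²) = √16085 ≈ 126.8267

126.827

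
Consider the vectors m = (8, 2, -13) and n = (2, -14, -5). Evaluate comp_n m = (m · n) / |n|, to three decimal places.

3.533

m · n = 8·2 + 2·(-14) + (-13)·(-5) = 16 - 28 + 65 = 53
|n| = √(4 + 196 + 25) = √225 ≈ 15.0000
comp_n m = 53 / √225 ≈ 3.533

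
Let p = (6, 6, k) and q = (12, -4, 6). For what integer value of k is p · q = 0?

p · q = 6·12 + 6·(-4) + k·6 = 48 + 6k
Set equal to 0: 6k = -48, so k = -8.

-8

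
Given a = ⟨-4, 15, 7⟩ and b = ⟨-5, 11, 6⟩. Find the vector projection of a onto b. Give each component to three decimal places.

(-6.236, 13.720, 7.484)

a · b = (-4)·(-5) + 15·11 + 7·6 = 20 + 165 + 42 = 227
|b|² = 25 + 121 + 36 = 182
proj_b a = (227/182) · (-5, 11, 6) ≈ (-6.236, 13.720, 7.484)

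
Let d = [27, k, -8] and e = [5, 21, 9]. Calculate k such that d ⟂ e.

d · e = 27·5 + k·21 + (-8)·9 = 63 + 21k
Set equal to 0: 21k = -63, so k = -3.

-3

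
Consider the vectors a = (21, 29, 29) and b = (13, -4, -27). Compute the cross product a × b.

i: 29·(-27) - 29·(-4) = -783 - (-116) = -667
j: 29·13 - 21·(-27) = 377 - (-567) = 944
k: 21·(-4) - 29·13 = -84 - 377 = -461
a × b = (-667, 944, -461)

(-667, 944, -461)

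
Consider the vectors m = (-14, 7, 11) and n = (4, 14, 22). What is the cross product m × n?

i: 7·22 - 11·14 = 154 - 154 = 0
j: 11·4 - (-14)·22 = 44 - (-308) = 352
k: (-14)·14 - 7·4 = -196 - 28 = -224
m × n = (0, 352, -224)

(0, 352, -224)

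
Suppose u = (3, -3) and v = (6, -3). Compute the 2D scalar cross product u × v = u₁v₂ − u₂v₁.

3·(-3) - (-3)·6 = -9 - (-18) = 9

9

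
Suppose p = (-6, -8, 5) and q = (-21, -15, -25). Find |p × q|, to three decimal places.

i: (-8)·(-25) - 5·(-15) = 200 - (-75) = 275
j: 5·(-21) - (-6)·(-25) = -105 - 150 = -255
k: (-6)·(-15) - (-8)·(-21) = 90 - 168 = -78
p × q = (275, -255, -78)
|p × q| = √(275² + (-255)² + (-78)²) = √146734 ≈ 383.0587

383.059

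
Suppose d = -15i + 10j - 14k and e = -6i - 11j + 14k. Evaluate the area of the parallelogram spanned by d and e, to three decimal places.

i: 10·14 - (-14)·(-11) = 140 - 154 = -14
j: (-14)·(-6) - (-15)·14 = 84 - (-210) = 294
k: (-15)·(-11) - 10·(-6) = 165 - (-60) = 225
d × e = (-14, 294, 225)
|d × e| = √((-14)² + 294² + 225²) = √137257 ≈ 370.4821

370.482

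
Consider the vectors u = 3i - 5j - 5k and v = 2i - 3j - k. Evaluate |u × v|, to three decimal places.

12.247

i: (-5)·(-1) - (-5)·(-3) = 5 - 15 = -10
j: (-5)·2 - 3·(-1) = -10 - (-3) = -7
k: 3·(-3) - (-5)·2 = -9 - (-10) = 1
u × v = (-10, -7, 1)
|u × v| = √((-10)² + (-7)² + 1²) = √150 ≈ 12.2474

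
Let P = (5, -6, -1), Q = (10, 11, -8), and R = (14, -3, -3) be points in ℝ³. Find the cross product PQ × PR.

PQ = (5, 17, -7)
PR = (9, 3, -2)
i: 17·(-2) - (-7)·3 = -34 - (-21) = -13
j: (-7)·9 - 5·(-2) = -63 - (-10) = -53
k: 5·3 - 17·9 = 15 - 153 = -138
PQ × PR = (-13, -53, -138)

(-13, -53, -138)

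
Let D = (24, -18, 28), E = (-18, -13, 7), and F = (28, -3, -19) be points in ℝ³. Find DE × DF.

(80, -2058, -650)

DE = (-42, 5, -21)
DF = (4, 15, -47)
i: 5·(-47) - (-21)·15 = -235 - (-315) = 80
j: (-21)·4 - (-42)·(-47) = -84 - 1974 = -2058
k: (-42)·15 - 5·4 = -630 - 20 = -650
DE × DF = (80, -2058, -650)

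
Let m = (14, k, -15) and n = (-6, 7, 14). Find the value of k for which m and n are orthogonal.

m · n = 14·(-6) + k·7 + (-15)·14 = -294 + 7k
Set equal to 0: 7k = 294, so k = 42.

42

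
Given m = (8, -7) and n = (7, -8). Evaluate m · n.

m · n = 8·7 + (-7)·(-8) = 56 + 56 = 112

112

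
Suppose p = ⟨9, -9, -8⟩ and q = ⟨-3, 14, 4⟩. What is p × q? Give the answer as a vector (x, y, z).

(76, -12, 99)

i: (-9)·4 - (-8)·14 = -36 - (-112) = 76
j: (-8)·(-3) - 9·4 = 24 - 36 = -12
k: 9·14 - (-9)·(-3) = 126 - 27 = 99
p × q = (76, -12, 99)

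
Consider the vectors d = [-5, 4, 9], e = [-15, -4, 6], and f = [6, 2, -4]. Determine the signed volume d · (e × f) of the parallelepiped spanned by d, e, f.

-170

e × f:
i: (-4)·(-4) - 6·2 = 16 - 12 = 4
j: 6·6 - (-15)·(-4) = 36 - 60 = -24
k: (-15)·2 - (-4)·6 = -30 - (-24) = -6
e × f = (4, -24, -6)
d · (e × f) = (-5)·4 + 4·(-24) + 9·(-6) = -20 - 96 - 54 = -170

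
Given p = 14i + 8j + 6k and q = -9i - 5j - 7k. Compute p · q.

-208

p · q = 14·(-9) + 8·(-5) + 6·(-7) = -126 - 40 - 42 = -208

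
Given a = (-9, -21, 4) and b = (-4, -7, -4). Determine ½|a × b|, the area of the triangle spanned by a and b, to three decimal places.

i: (-21)·(-4) - 4·(-7) = 84 - (-28) = 112
j: 4·(-4) - (-9)·(-4) = -16 - 36 = -52
k: (-9)·(-7) - (-21)·(-4) = 63 - 84 = -21
a × b = (112, -52, -21)
|a × b| = √(112² + (-52)² + (-21)²) = √15689 ≈ 125.2557
area = ½ · 125.2557 ≈ 62.628

62.628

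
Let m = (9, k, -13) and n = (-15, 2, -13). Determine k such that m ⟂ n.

m · n = 9·(-15) + k·2 + (-13)·(-13) = 34 + 2k
Set equal to 0: 2k = -34, so k = -17.

-17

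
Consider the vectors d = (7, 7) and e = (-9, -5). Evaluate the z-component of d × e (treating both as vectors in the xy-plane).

7·(-5) - 7·(-9) = -35 - (-63) = 28

28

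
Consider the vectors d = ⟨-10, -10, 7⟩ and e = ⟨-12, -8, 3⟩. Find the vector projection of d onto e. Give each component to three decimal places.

(-12.221, -8.147, 3.055)

d · e = (-10)·(-12) + (-10)·(-8) + 7·3 = 120 + 80 + 21 = 221
|e|² = 144 + 64 + 9 = 217
proj_e d = (221/217) · (-12, -8, 3) ≈ (-12.221, -8.147, 3.055)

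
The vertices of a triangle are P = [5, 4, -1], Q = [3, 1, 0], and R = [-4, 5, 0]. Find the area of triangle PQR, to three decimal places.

PQ = (-2, -3, 1),  PR = (-9, 1, 1)
i: (-3)·1 - 1·1 = -3 - 1 = -4
j: 1·(-9) - (-2)·1 = -9 - (-2) = -7
k: (-2)·1 - (-3)·(-9) = -2 - 27 = -29
PQ × PR = (-4, -7, -29)
|PQ × PR| = √906 ≈ 30.0998
area = ½ · 30.0998 ≈ 15.050

15.050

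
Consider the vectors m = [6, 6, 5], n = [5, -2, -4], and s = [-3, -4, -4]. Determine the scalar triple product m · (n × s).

14

n × s:
i: (-2)·(-4) - (-4)·(-4) = 8 - 16 = -8
j: (-4)·(-3) - 5·(-4) = 12 - (-20) = 32
k: 5·(-4) - (-2)·(-3) = -20 - 6 = -26
n × s = (-8, 32, -26)
m · (n × s) = 6·(-8) + 6·32 + 5·(-26) = -48 + 192 - 130 = 14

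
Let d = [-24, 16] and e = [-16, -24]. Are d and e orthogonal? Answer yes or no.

d · e = (-24)·(-16) + 16·(-24) = 384 - 384 = 0
Zero, so the vectors are orthogonal.

yes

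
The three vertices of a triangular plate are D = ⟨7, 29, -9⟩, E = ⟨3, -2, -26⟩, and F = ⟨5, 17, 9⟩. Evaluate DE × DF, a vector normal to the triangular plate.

(-762, 106, -14)

DE = (-4, -31, -17)
DF = (-2, -12, 18)
i: (-31)·18 - (-17)·(-12) = -558 - 204 = -762
j: (-17)·(-2) - (-4)·18 = 34 - (-72) = 106
k: (-4)·(-12) - (-31)·(-2) = 48 - 62 = -14
DE × DF = (-762, 106, -14)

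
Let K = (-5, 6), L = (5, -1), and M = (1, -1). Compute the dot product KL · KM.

109

KL = L − K = (10, -7)
KM = M − K = (6, -7)
KL · KM = 10·6 + (-7)·(-7) = 60 + 49 = 109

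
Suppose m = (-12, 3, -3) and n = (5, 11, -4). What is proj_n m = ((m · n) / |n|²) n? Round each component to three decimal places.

m · n = (-12)·5 + 3·11 + (-3)·(-4) = -60 + 33 + 12 = -15
|n|² = 25 + 121 + 16 = 162
proj_n m = (-15/162) · (5, 11, -4) ≈ (-0.463, -1.019, 0.370)

(-0.463, -1.019, 0.370)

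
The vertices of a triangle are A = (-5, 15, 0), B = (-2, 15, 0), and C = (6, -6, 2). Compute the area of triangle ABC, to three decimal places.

31.643

AB = (3, 0, 0),  AC = (11, -21, 2)
i: 0·2 - 0·(-21) = 0 - 0 = 0
j: 0·11 - 3·2 = 0 - 6 = -6
k: 3·(-21) - 0·11 = -63 - 0 = -63
AB × AC = (0, -6, -63)
|AB × AC| = √4005 ≈ 63.2851
area = ½ · 63.2851 ≈ 31.643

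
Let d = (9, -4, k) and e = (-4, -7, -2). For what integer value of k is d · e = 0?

-4

d · e = 9·(-4) + (-4)·(-7) + k·(-2) = -8 - 2k
Set equal to 0: -2k = 8, so k = -4.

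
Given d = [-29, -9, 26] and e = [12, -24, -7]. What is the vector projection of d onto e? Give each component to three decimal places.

(-4.900, 9.800, 2.858)

d · e = (-29)·12 + (-9)·(-24) + 26·(-7) = -348 + 216 - 182 = -314
|e|² = 144 + 576 + 49 = 769
proj_e d = (-314/769) · (12, -24, -7) ≈ (-4.900, 9.800, 2.858)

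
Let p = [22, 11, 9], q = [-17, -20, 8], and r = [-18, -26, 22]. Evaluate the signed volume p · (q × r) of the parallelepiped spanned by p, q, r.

-1836

q × r:
i: (-20)·22 - 8·(-26) = -440 - (-208) = -232
j: 8·(-18) - (-17)·22 = -144 - (-374) = 230
k: (-17)·(-26) - (-20)·(-18) = 442 - 360 = 82
q × r = (-232, 230, 82)
p · (q × r) = 22·(-232) + 11·230 + 9·82 = -5104 + 2530 + 738 = -1836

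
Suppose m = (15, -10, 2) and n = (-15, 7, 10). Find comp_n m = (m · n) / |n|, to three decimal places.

m · n = 15·(-15) + (-10)·7 + 2·10 = -225 - 70 + 20 = -275
|n| = √(225 + 49 + 100) = √374 ≈ 19.3391
comp_n m = -275 / √374 ≈ -14.220

-14.220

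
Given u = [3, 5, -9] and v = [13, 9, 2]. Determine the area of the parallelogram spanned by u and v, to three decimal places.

i: 5·2 - (-9)·9 = 10 - (-81) = 91
j: (-9)·13 - 3·2 = -117 - 6 = -123
k: 3·9 - 5·13 = 27 - 65 = -38
u × v = (91, -123, -38)
|u × v| = √(91² + (-123)² + (-38)²) = √24854 ≈ 157.6515

157.652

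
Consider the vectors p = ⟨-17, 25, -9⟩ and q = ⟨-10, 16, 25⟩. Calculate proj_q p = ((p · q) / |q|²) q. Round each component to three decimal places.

p · q = (-17)·(-10) + 25·16 + (-9)·25 = 170 + 400 - 225 = 345
|q|² = 100 + 256 + 625 = 981
proj_q p = (345/981) · (-10, 16, 25) ≈ (-3.517, 5.627, 8.792)

(-3.517, 5.627, 8.792)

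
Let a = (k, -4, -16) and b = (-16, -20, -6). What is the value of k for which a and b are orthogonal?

a · b = k·(-16) + (-4)·(-20) + (-16)·(-6) = 176 - 16k
Set equal to 0: -16k = -176, so k = 11.

11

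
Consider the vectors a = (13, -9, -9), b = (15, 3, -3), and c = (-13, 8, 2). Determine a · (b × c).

-1122

b × c:
i: 3·2 - (-3)·8 = 6 - (-24) = 30
j: (-3)·(-13) - 15·2 = 39 - 30 = 9
k: 15·8 - 3·(-13) = 120 - (-39) = 159
b × c = (30, 9, 159)
a · (b × c) = 13·30 + (-9)·9 + (-9)·159 = 390 - 81 - 1431 = -1122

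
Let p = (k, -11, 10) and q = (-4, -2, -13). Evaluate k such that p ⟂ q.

-27

p · q = k·(-4) + (-11)·(-2) + 10·(-13) = -108 - 4k
Set equal to 0: -4k = 108, so k = -27.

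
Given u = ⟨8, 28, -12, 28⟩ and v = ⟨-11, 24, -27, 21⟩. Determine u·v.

u · v = 8·(-11) + 28·24 + (-12)·(-27) + 28·21 = -88 + 672 + 324 + 588 = 1496

1496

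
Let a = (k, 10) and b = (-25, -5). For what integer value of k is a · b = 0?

a · b = k·(-25) + 10·(-5) = -50 - 25k
Set equal to 0: -25k = 50, so k = -2.

-2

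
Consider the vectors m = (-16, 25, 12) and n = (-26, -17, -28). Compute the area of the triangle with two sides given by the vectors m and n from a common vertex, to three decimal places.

646.858

i: 25·(-28) - 12·(-17) = -700 - (-204) = -496
j: 12·(-26) - (-16)·(-28) = -312 - 448 = -760
k: (-16)·(-17) - 25·(-26) = 272 - (-650) = 922
m × n = (-496, -760, 922)
|m × n| = √((-496)² + (-760)² + 922²) = √1673700 ≈ 1293.7156
area = ½ · 1293.7156 ≈ 646.858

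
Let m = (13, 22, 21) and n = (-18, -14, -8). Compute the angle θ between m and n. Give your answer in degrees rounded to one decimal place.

152.7

m · n = 13·(-18) + 22·(-14) + 21·(-8) = -234 - 308 - 168 = -710
|m|² = 169 + 484 + 441 = 1094,  |m| = √1094 ≈ 33.075671
|n|² = 324 + 196 + 64 = 584,  |n| = √584 ≈ 24.166092
cos θ = -710 / (33.075671 · 24.166092) ≈ -0.88827
θ = arccos(-0.88827) ≈ 152.7°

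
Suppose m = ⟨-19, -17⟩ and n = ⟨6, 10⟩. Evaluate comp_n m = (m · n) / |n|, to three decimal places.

m · n = (-19)·6 + (-17)·10 = -114 - 170 = -284
|n| = √(36 + 100) = √136 ≈ 11.6619
comp_n m = -284 / √136 ≈ -24.353

-24.353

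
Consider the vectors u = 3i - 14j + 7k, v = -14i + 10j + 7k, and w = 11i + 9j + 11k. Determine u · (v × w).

v × w:
i: 10·11 - 7·9 = 110 - 63 = 47
j: 7·11 - (-14)·11 = 77 - (-154) = 231
k: (-14)·9 - 10·11 = -126 - 110 = -236
v × w = (47, 231, -236)
u · (v × w) = 3·47 + (-14)·231 + 7·(-236) = 141 - 3234 - 1652 = -4745

-4745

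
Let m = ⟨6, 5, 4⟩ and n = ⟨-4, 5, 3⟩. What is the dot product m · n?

m · n = 6·(-4) + 5·5 + 4·3 = -24 + 25 + 12 = 13

13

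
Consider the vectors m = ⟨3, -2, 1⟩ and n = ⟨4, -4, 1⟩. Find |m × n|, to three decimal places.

i: (-2)·1 - 1·(-4) = -2 - (-4) = 2
j: 1·4 - 3·1 = 4 - 3 = 1
k: 3·(-4) - (-2)·4 = -12 - (-8) = -4
m × n = (2, 1, -4)
|m × n| = √(2² + 1² + (-4)²) = √21 ≈ 4.5826

4.583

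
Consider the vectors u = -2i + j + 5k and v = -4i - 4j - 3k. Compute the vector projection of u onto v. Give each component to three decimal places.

u · v = (-2)·(-4) + 1·(-4) + 5·(-3) = 8 - 4 - 15 = -11
|v|² = 16 + 16 + 9 = 41
proj_v u = (-11/41) · (-4, -4, -3) ≈ (1.073, 1.073, 0.805)

(1.073, 1.073, 0.805)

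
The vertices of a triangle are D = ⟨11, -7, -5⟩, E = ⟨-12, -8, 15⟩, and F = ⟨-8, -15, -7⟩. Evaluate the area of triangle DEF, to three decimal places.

242.356

DE = (-23, -1, 20),  DF = (-19, -8, -2)
i: (-1)·(-2) - 20·(-8) = 2 - (-160) = 162
j: 20·(-19) - (-23)·(-2) = -380 - 46 = -426
k: (-23)·(-8) - (-1)·(-19) = 184 - 19 = 165
DE × DF = (162, -426, 165)
|DE × DF| = √234945 ≈ 484.7113
area = ½ · 484.7113 ≈ 242.356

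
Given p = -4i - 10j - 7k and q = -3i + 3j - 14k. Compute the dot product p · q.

p · q = (-4)·(-3) + (-10)·3 + (-7)·(-14) = 12 - 30 + 98 = 80

80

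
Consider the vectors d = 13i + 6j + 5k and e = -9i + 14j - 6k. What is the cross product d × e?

(-106, 33, 236)

i: 6·(-6) - 5·14 = -36 - 70 = -106
j: 5·(-9) - 13·(-6) = -45 - (-78) = 33
k: 13·14 - 6·(-9) = 182 - (-54) = 236
d × e = (-106, 33, 236)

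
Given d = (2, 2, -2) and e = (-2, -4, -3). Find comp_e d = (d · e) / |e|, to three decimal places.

d · e = 2·(-2) + 2·(-4) + (-2)·(-3) = -4 - 8 + 6 = -6
|e| = √(4 + 16 + 9) = √29 ≈ 5.3852
comp_e d = -6 / √29 ≈ -1.114

-1.114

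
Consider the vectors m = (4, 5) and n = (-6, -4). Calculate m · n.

m · n = 4·(-6) + 5·(-4) = -24 - 20 = -44

-44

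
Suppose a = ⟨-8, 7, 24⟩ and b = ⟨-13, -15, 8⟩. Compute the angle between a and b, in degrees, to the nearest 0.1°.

a · b = (-8)·(-13) + 7·(-15) + 24·8 = 104 - 105 + 192 = 191
|a|² = 64 + 49 + 576 = 689,  |a| = √689 ≈ 26.248809
|b|² = 169 + 225 + 64 = 458,  |b| = √458 ≈ 21.400935
cos θ = 191 / (26.248809 · 21.400935) ≈ 0.34001
θ = arccos(0.34001) ≈ 70.1°

70.1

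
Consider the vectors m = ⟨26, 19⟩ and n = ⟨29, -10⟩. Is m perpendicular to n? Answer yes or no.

no

m · n = 26·29 + 19·(-10) = 754 - 190 = 564
Nonzero, so the vectors are not orthogonal.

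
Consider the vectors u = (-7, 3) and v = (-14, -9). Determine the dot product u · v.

71

u · v = (-7)·(-14) + 3·(-9) = 98 - 27 = 71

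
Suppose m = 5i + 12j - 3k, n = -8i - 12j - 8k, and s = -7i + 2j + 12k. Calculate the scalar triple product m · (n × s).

1484

n × s:
i: (-12)·12 - (-8)·2 = -144 - (-16) = -128
j: (-8)·(-7) - (-8)·12 = 56 - (-96) = 152
k: (-8)·2 - (-12)·(-7) = -16 - 84 = -100
n × s = (-128, 152, -100)
m · (n × s) = 5·(-128) + 12·152 + (-3)·(-100) = -640 + 1824 + 300 = 1484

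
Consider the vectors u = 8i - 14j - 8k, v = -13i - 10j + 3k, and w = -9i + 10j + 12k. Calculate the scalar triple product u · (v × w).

v × w:
i: (-10)·12 - 3·10 = -120 - 30 = -150
j: 3·(-9) - (-13)·12 = -27 - (-156) = 129
k: (-13)·10 - (-10)·(-9) = -130 - 90 = -220
v × w = (-150, 129, -220)
u · (v × w) = 8·(-150) + (-14)·129 + (-8)·(-220) = -1200 - 1806 + 1760 = -1246

-1246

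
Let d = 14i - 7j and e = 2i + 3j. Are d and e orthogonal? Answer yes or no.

no

d · e = 14·2 + (-7)·3 = 28 - 21 = 7
Nonzero, so the vectors are not orthogonal.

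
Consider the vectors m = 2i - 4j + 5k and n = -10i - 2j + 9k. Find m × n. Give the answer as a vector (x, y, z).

i: (-4)·9 - 5·(-2) = -36 - (-10) = -26
j: 5·(-10) - 2·9 = -50 - 18 = -68
k: 2·(-2) - (-4)·(-10) = -4 - 40 = -44
m × n = (-26, -68, -44)

(-26, -68, -44)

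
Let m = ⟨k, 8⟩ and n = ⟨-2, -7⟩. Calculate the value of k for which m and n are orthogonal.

m · n = k·(-2) + 8·(-7) = -56 - 2k
Set equal to 0: -2k = 56, so k = -28.

-28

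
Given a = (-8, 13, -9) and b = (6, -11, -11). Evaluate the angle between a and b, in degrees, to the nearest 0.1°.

a · b = (-8)·6 + 13·(-11) + (-9)·(-11) = -48 - 143 + 99 = -92
|a|² = 64 + 169 + 81 = 314,  |a| = √314 ≈ 17.720045
|b|² = 36 + 121 + 121 = 278,  |b| = √278 ≈ 16.673332
cos θ = -92 / (17.720045 · 16.673332) ≈ -0.31139
θ = arccos(-0.31139) ≈ 108.1°

108.1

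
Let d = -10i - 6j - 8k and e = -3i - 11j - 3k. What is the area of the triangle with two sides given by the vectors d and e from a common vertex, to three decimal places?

i: (-6)·(-3) - (-8)·(-11) = 18 - 88 = -70
j: (-8)·(-3) - (-10)·(-3) = 24 - 30 = -6
k: (-10)·(-11) - (-6)·(-3) = 110 - 18 = 92
d × e = (-70, -6, 92)
|d × e| = √((-70)² + (-6)² + 92²) = √13400 ≈ 115.7584
area = ½ · 115.7584 ≈ 57.879

57.879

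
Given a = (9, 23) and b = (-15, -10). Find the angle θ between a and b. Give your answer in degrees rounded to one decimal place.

145.1

a · b = 9·(-15) + 23·(-10) = -135 - 230 = -365
|a|² = 81 + 529 = 610,  |a| = √610 ≈ 24.698178
|b|² = 225 + 100 = 325,  |b| = √325 ≈ 18.027756
cos θ = -365 / (24.698178 · 18.027756) ≈ -0.81976
θ = arccos(-0.81976) ≈ 145.1°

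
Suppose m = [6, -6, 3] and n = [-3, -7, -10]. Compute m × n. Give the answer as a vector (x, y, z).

(81, 51, -60)

i: (-6)·(-10) - 3·(-7) = 60 - (-21) = 81
j: 3·(-3) - 6·(-10) = -9 - (-60) = 51
k: 6·(-7) - (-6)·(-3) = -42 - 18 = -60
m × n = (81, 51, -60)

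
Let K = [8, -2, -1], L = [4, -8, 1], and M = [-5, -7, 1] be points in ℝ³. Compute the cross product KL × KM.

KL = (-4, -6, 2)
KM = (-13, -5, 2)
i: (-6)·2 - 2·(-5) = -12 - (-10) = -2
j: 2·(-13) - (-4)·2 = -26 - (-8) = -18
k: (-4)·(-5) - (-6)·(-13) = 20 - 78 = -58
KL × KM = (-2, -18, -58)

(-2, -18, -58)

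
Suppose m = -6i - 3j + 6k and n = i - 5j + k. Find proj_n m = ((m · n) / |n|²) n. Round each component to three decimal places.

m · n = (-6)·1 + (-3)·(-5) + 6·1 = -6 + 15 + 6 = 15
|n|² = 1 + 25 + 1 = 27
proj_n m = (15/27) · (1, -5, 1) ≈ (0.556, -2.778, 0.556)

(0.556, -2.778, 0.556)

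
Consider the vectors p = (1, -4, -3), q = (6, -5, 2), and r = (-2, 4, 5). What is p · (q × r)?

61

q × r:
i: (-5)·5 - 2·4 = -25 - 8 = -33
j: 2·(-2) - 6·5 = -4 - 30 = -34
k: 6·4 - (-5)·(-2) = 24 - 10 = 14
q × r = (-33, -34, 14)
p · (q × r) = 1·(-33) + (-4)·(-34) + (-3)·14 = -33 + 136 - 42 = 61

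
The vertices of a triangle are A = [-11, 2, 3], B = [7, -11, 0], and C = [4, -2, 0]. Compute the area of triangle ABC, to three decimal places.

AB = (18, -13, -3),  AC = (15, -4, -3)
i: (-13)·(-3) - (-3)·(-4) = 39 - 12 = 27
j: (-3)·15 - 18·(-3) = -45 - (-54) = 9
k: 18·(-4) - (-13)·15 = -72 - (-195) = 123
AB × AC = (27, 9, 123)
|AB × AC| = √15939 ≈ 126.2498
area = ½ · 126.2498 ≈ 63.125

63.125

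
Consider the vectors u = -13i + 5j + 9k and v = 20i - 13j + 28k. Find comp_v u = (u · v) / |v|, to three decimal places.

u · v = (-13)·20 + 5·(-13) + 9·28 = -260 - 65 + 252 = -73
|v| = √(400 + 169 + 784) = √1353 ≈ 36.7831
comp_v u = -73 / √1353 ≈ -1.985

-1.985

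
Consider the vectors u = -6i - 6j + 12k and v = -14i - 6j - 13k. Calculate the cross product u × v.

(150, -246, -48)

i: (-6)·(-13) - 12·(-6) = 78 - (-72) = 150
j: 12·(-14) - (-6)·(-13) = -168 - 78 = -246
k: (-6)·(-6) - (-6)·(-14) = 36 - 84 = -48
u × v = (150, -246, -48)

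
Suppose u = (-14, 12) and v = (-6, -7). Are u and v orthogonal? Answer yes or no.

yes

u · v = (-14)·(-6) + 12·(-7) = 84 - 84 = 0
Zero, so the vectors are orthogonal.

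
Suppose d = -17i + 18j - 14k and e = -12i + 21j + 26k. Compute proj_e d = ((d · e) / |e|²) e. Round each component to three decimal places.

d · e = (-17)·(-12) + 18·21 + (-14)·26 = 204 + 378 - 364 = 218
|e|² = 144 + 441 + 676 = 1261
proj_e d = (218/1261) · (-12, 21, 26) ≈ (-2.075, 3.630, 4.495)

(-2.075, 3.630, 4.495)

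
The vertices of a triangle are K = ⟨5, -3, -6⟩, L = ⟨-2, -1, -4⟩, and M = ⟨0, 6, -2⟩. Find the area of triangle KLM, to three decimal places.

28.430

KL = (-7, 2, 2),  KM = (-5, 9, 4)
i: 2·4 - 2·9 = 8 - 18 = -10
j: 2·(-5) - (-7)·4 = -10 - (-28) = 18
k: (-7)·9 - 2·(-5) = -63 - (-10) = -53
KL × KM = (-10, 18, -53)
|KL × KM| = √3233 ≈ 56.8595
area = ½ · 56.8595 ≈ 28.430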